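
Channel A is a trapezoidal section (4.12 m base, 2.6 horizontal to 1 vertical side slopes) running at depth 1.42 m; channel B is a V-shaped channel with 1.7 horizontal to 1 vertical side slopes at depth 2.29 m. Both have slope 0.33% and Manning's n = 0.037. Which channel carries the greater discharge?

channel A

Channel A: With bottom width b = 4.12 m and side slope z = 2.6: A = (b + zy)y = (4.12 + 2.6×1.42)×1.42 = 11.09 m²; P = b + 2y√(1+z²) = 4.12 + 2×1.42×2.786 = 12.03 m. Hydraulic radius R = A/P = 11.09/12.03 = 0.922 m. Q_A = (1/0.037)·11.09·0.922^(2/3)·√0.0033 = 16.32 m³/s.
Channel B: For a triangular section with side slope z = 1.7: A = zy² = 1.7×2.29² = 8.915 m²; P = 2y√(1+z²) = 2×2.29×1.972 = 9.033 m. Hydraulic radius R = A/P = 8.915/9.033 = 0.9869 m. Q_B = (1/0.037)·8.915·0.9869^(2/3)·√0.0033 = 13.72 m³/s.
Q_A = 16.32 m³/s vs Q_B = 13.72 m³/s, so channel A carries more.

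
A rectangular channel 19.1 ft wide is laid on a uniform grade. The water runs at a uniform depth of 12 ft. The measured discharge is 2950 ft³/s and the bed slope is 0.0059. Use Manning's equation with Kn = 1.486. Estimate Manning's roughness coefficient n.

Flow area A = b·y = 19.1 × 12 = 229.2 ft². Wetted perimeter P = b + 2y = 19.1 + 2×12 = 43.1 ft.
Hydraulic radius R = A/P = 229.2/43.1 = 5.318 ft.
Rearranging Manning's equation: n = (1.486/Q) A R^(2/3) S^(1/2) = (1.486/2950) × 229.2 × 5.318^(2/3) × √0.0059 = 0.027.

n = 0.027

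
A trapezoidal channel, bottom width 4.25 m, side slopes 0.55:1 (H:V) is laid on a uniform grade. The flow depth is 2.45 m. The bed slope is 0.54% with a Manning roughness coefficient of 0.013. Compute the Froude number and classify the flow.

With bottom width b = 4.25 m and side slope z = 0.55: A = (b + zy)y = (4.25 + 0.55×2.45)×2.45 = 13.71 m²; P = b + 2y√(1+z²) = 4.25 + 2×2.45×1.141 = 9.842 m.
Hydraulic radius R = A/P = 13.71/9.842 = 1.393 m.
V = (1/n) R^(2/3) √S = (1/0.013) × 1.393^(2/3) × √0.0054 = 7.052 m/s. Hydraulic depth D_h = A/T = 13.71/6.945 = 1.975 m.
Froude number Fr = V/√(g·D_h) = 7.052/√(9.81×1.975) = 1.6, which is greater than 1, so the flow is supercritical.

supercritical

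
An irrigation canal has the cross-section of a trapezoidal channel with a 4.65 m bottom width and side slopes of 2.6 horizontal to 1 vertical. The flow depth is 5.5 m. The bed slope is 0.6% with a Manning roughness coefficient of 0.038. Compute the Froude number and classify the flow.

With bottom width b = 4.65 m and side slope z = 2.6: A = (b + zy)y = (4.65 + 2.6×5.5)×5.5 = 104.2 m²; P = b + 2y√(1+z²) = 4.65 + 2×5.5×2.786 = 35.29 m.
Hydraulic radius R = A/P = 104.2/35.29 = 2.953 m.
V = (1/n) R^(2/3) √S = (1/0.038) × 2.953^(2/3) × √0.006 = 4.196 m/s. Hydraulic depth D_h = A/T = 104.2/33.25 = 3.135 m.
Froude number Fr = V/√(g·D_h) = 4.196/√(9.81×3.135) = 0.757, which is less than 1, so the flow is subcritical.

subcritical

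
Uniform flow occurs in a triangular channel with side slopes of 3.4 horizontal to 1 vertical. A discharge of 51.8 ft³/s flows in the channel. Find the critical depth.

y_c = 1.71 ft

At critical depth, Q² T / (g A³) = 1, i.e. A³/T = Q²/g = 51.8²/32.2 = 83.33.
Trying y = 1.43 ft: A³/T = 34.56 — too small.
Trying y = 1.95 ft: A³/T = 163 — too large.
Trying y = 1.71 ft: A³/T = 84.51 — matches.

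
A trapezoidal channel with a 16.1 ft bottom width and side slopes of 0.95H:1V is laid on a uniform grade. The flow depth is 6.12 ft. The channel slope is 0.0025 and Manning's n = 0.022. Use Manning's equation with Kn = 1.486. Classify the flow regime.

subcritical

With bottom width b = 16.1 ft and side slope z = 0.95: A = (b + zy)y = (16.1 + 0.95×6.12)×6.12 = 134.1 ft²; P = b + 2y√(1+z²) = 16.1 + 2×6.12×1.379 = 32.98 ft.
Hydraulic radius R = A/P = 134.1/32.98 = 4.066 ft.
V = (1.486/n) R^(2/3) √S = (1.486/0.022) × 4.066^(2/3) × √0.0025 = 8.604 ft/s. Hydraulic depth D_h = A/T = 134.1/27.73 = 4.837 ft.
Froude number Fr = V/√(g·D_h) = 8.604/√(32.2×4.837) = 0.689, which is less than 1, so the flow is subcritical.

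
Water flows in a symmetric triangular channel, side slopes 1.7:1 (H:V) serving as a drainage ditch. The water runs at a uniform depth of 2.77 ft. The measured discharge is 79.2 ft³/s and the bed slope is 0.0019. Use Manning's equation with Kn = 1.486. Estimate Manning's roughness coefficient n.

n = 0.012

For a triangular section with side slope z = 1.7: A = zy² = 1.7×2.77² = 13.04 ft²; P = 2y√(1+z²) = 2×2.77×1.972 = 10.93 ft.
Hydraulic radius R = A/P = 13.04/10.93 = 1.194 ft.
Rearranging Manning's equation: n = (1.486/Q) A R^(2/3) S^(1/2) = (1.486/79.2) × 13.04 × 1.194^(2/3) × √0.0019 = 0.012.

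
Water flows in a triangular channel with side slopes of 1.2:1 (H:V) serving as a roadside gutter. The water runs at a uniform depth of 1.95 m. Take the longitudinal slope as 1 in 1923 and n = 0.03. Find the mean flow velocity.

For a triangular section with side slope z = 1.2: A = zy² = 1.2×1.95² = 4.563 m²; P = 2y√(1+z²) = 2×1.95×1.562 = 6.092 m.
Hydraulic radius R = A/P = 4.563/6.092 = 0.749 m.
From Manning's equation, V = (1/n) R^(2/3) S^(1/2) = (1/0.03) × 0.749^(2/3) × 0.00052^(1/2) = 0.627 m/s.

V = 0.627 m/s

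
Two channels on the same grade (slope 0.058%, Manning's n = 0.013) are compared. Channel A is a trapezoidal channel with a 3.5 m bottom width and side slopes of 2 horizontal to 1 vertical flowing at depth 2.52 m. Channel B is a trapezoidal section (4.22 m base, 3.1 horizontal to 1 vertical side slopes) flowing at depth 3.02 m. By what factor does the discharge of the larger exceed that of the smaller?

Channel A: With bottom width b = 3.5 m and side slope z = 2: A = (b + zy)y = (3.5 + 2×2.52)×2.52 = 21.52 m²; P = b + 2y√(1+z²) = 3.5 + 2×2.52×2.236 = 14.77 m. Hydraulic radius R = A/P = 21.52/14.77 = 1.457 m. Q_A = (1/0.013)·21.52·1.457^(2/3)·√0.00058 = 51.24 m³/s.
Channel B: With bottom width b = 4.22 m and side slope z = 3.1: A = (b + zy)y = (4.22 + 3.1×3.02)×3.02 = 41.02 m²; P = b + 2y√(1+z²) = 4.22 + 2×3.02×3.257 = 23.89 m. Hydraulic radius R = A/P = 41.02/23.89 = 1.717 m. Q_B = (1/0.013)·41.02·1.717^(2/3)·√0.00058 = 108.9 m³/s.
The larger discharge is 108.9 m³/s and the smaller is 51.24 m³/s; the ratio is 2.13.

2.13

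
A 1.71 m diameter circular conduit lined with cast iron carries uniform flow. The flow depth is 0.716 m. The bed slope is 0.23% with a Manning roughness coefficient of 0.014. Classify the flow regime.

For a circular section of diameter D = 1.71 m at depth y = 0.716 m, the central angle is θ = 2 arccos(1 − 2y/D) = 2.815 rad. Then A = (D²/8)(θ − sin θ) = 0.9117 m² and P = Dθ/2 = 2.407 m.
Hydraulic radius R = A/P = 0.9117/2.407 = 0.3788 m.
V = (1/n) R^(2/3) √S = (1/0.014) × 0.3788^(2/3) × √0.0023 = 1.793 m/s. Hydraulic depth D_h = A/T = 0.9117/1.687 = 0.5403 m.
Froude number Fr = V/√(g·D_h) = 1.793/√(9.81×0.5403) = 0.779, which is less than 1, so the flow is subcritical.

subcritical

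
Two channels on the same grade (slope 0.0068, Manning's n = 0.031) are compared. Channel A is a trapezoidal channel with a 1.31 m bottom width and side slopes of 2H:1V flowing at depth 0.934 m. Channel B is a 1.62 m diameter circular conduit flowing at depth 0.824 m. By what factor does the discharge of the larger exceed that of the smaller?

Channel A: With bottom width b = 1.31 m and side slope z = 2: A = (b + zy)y = (1.31 + 2×0.934)×0.934 = 2.968 m²; P = b + 2y√(1+z²) = 1.31 + 2×0.934×2.236 = 5.487 m. Hydraulic radius R = A/P = 2.968/5.487 = 0.541 m. Q_A = (1/0.031)·2.968·0.541^(2/3)·√0.0068 = 5.242 m³/s.
Channel B: For a circular section of diameter D = 1.62 m at depth y = 0.824 m, the central angle is θ = 2 arccos(1 − 2y/D) = 3.176 rad. Then A = (D²/8)(θ − sin θ) = 1.053 m² and P = Dθ/2 = 2.573 m. Hydraulic radius R = A/P = 1.053/2.573 = 0.4094 m. Q_B = (1/0.031)·1.053·0.4094^(2/3)·√0.0068 = 1.545 m³/s.
The larger discharge is 5.242 m³/s and the smaller is 1.545 m³/s; the ratio is 3.39.

3.39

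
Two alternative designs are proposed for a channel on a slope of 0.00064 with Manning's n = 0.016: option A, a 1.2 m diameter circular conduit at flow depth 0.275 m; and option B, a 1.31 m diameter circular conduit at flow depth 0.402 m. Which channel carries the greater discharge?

Channel A: For a circular section of diameter D = 1.2 m at depth y = 0.275 m, the central angle is θ = 2 arccos(1 − 2y/D) = 1.997 rad. Then A = (D²/8)(θ − sin θ) = 0.1955 m² and P = Dθ/2 = 1.198 m. Hydraulic radius R = A/P = 0.1955/1.198 = 0.1632 m. Q_A = (1/0.016)·0.1955·0.1632^(2/3)·√0.00064 = 0.09231 m³/s.
Channel B: For a circular section of diameter D = 1.31 m at depth y = 0.402 m, the central angle is θ = 2 arccos(1 − 2y/D) = 2.348 rad. Then A = (D²/8)(θ − sin θ) = 0.3509 m² and P = Dθ/2 = 1.538 m. Hydraulic radius R = A/P = 0.3509/1.538 = 0.2281 m. Q_B = (1/0.016)·0.3509·0.2281^(2/3)·√0.00064 = 0.2072 m³/s.
Q_A = 0.09231 m³/s vs Q_B = 0.2072 m³/s, so channel B carries more.

channel B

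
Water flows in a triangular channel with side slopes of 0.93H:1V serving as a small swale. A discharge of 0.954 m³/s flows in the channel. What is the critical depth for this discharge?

y_c = 0.735 m

At critical depth, Q² T / (g A³) = 1, i.e. A³/T = Q²/g = 0.954²/9.81 = 0.09277.
At y = 0.923 m: A³/T = 0.2897 — too large.
At y = 0.501 m: A³/T = 0.01365 — too small.
At y = 0.735 m: A³/T = 0.09276 — close enough.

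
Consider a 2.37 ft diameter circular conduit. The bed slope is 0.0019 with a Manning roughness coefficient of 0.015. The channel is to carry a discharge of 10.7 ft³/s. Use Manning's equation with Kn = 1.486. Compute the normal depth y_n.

y_n = 1.6 ft

Manning's equation rearranged: A R^(2/3) = nQ / (1.486·√S) = 0.015 × 10.7 / (1.486 × √0.0019) = 2.478.
Try y = 1.37 ft: A R^(2/3) = 1.973 — too small.
Try y = 1.6 ft: A R^(2/3) = 2.482 — ≈ 2.478.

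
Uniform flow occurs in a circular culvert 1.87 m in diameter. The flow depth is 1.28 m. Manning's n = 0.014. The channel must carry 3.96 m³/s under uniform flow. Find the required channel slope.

For a circular section of diameter D = 1.87 m at depth y = 1.28 m, the central angle is θ = 2 arccos(1 − 2y/D) = 3.897 rad. Then A = (D²/8)(θ − sin θ) = 2.003 m² and P = Dθ/2 = 3.644 m.
Hydraulic radius R = A/P = 2.003/3.644 = 0.5498 m.
From Manning's equation, S = [nQ / (1 A R^(2/3))]² = [0.014 × 3.96 / (1 × 2.003 × 0.5498^(2/3))]² = 0.0017.

S = 0.0017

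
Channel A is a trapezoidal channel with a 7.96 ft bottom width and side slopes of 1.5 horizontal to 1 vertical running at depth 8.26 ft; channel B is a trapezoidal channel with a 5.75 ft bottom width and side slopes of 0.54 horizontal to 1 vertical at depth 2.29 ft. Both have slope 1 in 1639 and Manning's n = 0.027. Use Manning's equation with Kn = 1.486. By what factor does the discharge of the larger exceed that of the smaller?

Channel A: With bottom width b = 7.96 ft and side slope z = 1.5: A = (b + zy)y = (7.96 + 1.5×8.26)×8.26 = 168.1 ft²; P = b + 2y√(1+z²) = 7.96 + 2×8.26×1.803 = 37.74 ft. Hydraulic radius R = A/P = 168.1/37.74 = 4.454 ft. Q_A = (1.486/0.027)·168.1·4.454^(2/3)·√0.0006101 = 618.6 ft³/s.
Channel B: With bottom width b = 5.75 ft and side slope z = 0.54: A = (b + zy)y = (5.75 + 0.54×2.29)×2.29 = 16 ft²; P = b + 2y√(1+z²) = 5.75 + 2×2.29×1.136 = 10.96 ft. Hydraulic radius R = A/P = 16/10.96 = 1.46 ft. Q_B = (1.486/0.027)·16·1.46^(2/3)·√0.0006101 = 28 ft³/s.
The larger discharge is 618.6 ft³/s and the smaller is 28 ft³/s; the ratio is 22.1.

22.1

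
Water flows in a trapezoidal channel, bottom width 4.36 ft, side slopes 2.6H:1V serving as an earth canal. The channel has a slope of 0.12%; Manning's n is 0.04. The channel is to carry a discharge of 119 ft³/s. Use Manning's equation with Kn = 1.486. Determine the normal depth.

y_n = 3.86 ft

Manning's equation rearranged: A R^(2/3) = nQ / (1.486·√S) = 0.04 × 119 / (1.486 × √0.0012) = 92.47.
Try y = 2.92 ft: A R^(2/3) = 49.55 — too small.
Try y = 4.3 ft: A R^(2/3) = 118.4 — too large.
Try y = 3.86 ft: A R^(2/3) = 92.52 — close enough.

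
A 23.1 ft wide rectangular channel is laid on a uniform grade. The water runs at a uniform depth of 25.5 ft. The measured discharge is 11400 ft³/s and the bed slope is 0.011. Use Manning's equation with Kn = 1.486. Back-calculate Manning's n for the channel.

n = 0.0321

Flow area A = b·y = 23.1 × 25.5 = 589.1 ft². Wetted perimeter P = b + 2y = 23.1 + 2×25.5 = 74.1 ft.
Hydraulic radius R = A/P = 589.1/74.1 = 7.949 ft.
Rearranging Manning's equation: n = (1.486/Q) A R^(2/3) S^(1/2) = (1.486/11400) × 589.1 × 7.949^(2/3) × √0.011 = 0.0321.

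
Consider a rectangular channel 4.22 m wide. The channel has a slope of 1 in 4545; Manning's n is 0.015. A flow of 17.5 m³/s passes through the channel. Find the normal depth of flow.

Manning's equation rearranged: A R^(2/3) = nQ / (1·√S) = 0.015 × 17.5 / (√0.00022) = 17.7.
At y = 4.43 m: A R^(2/3) = 23.72 — high.
At y = 2.39 m: A R^(2/3) = 10.88 — low.
At y = 3.49 m: A R^(2/3) = 17.68 — close enough.

y_n = 3.49 m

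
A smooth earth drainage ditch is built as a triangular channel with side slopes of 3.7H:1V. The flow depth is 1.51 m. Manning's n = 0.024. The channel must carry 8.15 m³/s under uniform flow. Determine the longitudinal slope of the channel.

S = 0.00082

For a triangular section with side slope z = 3.7: A = zy² = 3.7×1.51² = 8.436 m²; P = 2y√(1+z²) = 2×1.51×3.833 = 11.57 m.
Hydraulic radius R = A/P = 8.436/11.57 = 0.7288 m.
From Manning's equation, S = [nQ / (1 A R^(2/3))]² = [0.024 × 8.15 / (1 × 8.436 × 0.7288^(2/3))]² = 0.00082.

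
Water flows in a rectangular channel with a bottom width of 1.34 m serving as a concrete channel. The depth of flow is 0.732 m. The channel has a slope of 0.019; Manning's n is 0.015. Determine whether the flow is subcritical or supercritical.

Flow area A = b·y = 1.34 × 0.732 = 0.9809 m². Wetted perimeter P = b + 2y = 1.34 + 2×0.732 = 2.804 m.
Hydraulic radius R = A/P = 0.9809/2.804 = 0.3498 m.
V = (1/n) R^(2/3) √S = (1/0.015) × 0.3498^(2/3) × √0.019 = 4.562 m/s. Hydraulic depth D_h = A/T = 0.9809/1.34 = 0.732 m.
Froude number Fr = V/√(g·D_h) = 4.562/√(9.81×0.732) = 1.7, which is greater than 1, so the flow is supercritical.

supercritical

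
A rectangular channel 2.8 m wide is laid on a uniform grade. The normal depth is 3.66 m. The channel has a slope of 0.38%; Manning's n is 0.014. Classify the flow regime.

subcritical

Flow area A = b·y = 2.8 × 3.66 = 10.25 m². Wetted perimeter P = b + 2y = 2.8 + 2×3.66 = 10.12 m.
Hydraulic radius R = A/P = 10.25/10.12 = 1.013 m.
V = (1/n) R^(2/3) √S = (1/0.014) × 1.013^(2/3) × √0.0038 = 4.44 m/s. Hydraulic depth D_h = A/T = 10.25/2.8 = 3.66 m.
Froude number Fr = V/√(g·D_h) = 4.44/√(9.81×3.66) = 0.741, which is less than 1, so the flow is subcritical.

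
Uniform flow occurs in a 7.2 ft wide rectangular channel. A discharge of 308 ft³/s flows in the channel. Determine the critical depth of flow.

y_c = 3.84 ft

For a rectangular channel, critical depth y_c = (q²/g)^(1/3) where q = Q/b = 308/7.2 = 42.78 ft²/s.
So y_c = (42.78²/32.2)^(1/3) = 3.84 ft.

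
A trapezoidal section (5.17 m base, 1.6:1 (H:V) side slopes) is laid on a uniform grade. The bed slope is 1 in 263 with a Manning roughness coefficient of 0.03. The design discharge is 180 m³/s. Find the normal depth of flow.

y_n = 4.17 m

Manning's equation rearranged: A R^(2/3) = nQ / (1·√S) = 0.03 × 180 / (√0.003802) = 87.57.
Trying y = 4.87 m: A R^(2/3) = 121.8 — high.
Trying y = 3.13 m: A R^(2/3) = 48.46 — low.
Trying y = 4.17 m: A R^(2/3) = 87.58 — close enough.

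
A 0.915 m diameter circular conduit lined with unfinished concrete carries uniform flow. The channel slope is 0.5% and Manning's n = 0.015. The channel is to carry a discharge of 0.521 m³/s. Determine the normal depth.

Manning's equation rearranged: A R^(2/3) = nQ / (1·√S) = 0.015 × 0.521 / (√0.005) = 0.1105.
Trying y = 0.344 m: A R^(2/3) = 0.07393 — low.
Trying y = 0.543 m: A R^(2/3) = 0.1625 — high.
Trying y = 0.43 m: A R^(2/3) = 0.1105 — ≈ 0.1105.

y_n = 0.43 m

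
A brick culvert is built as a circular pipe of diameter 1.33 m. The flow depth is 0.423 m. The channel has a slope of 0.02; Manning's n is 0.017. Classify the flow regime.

For a circular section of diameter D = 1.33 m at depth y = 0.423 m, the central angle is θ = 2 arccos(1 − 2y/D) = 2.397 rad. Then A = (D²/8)(θ − sin θ) = 0.38 m² and P = Dθ/2 = 1.594 m.
Hydraulic radius R = A/P = 0.38/1.594 = 0.2384 m.
V = (1/n) R^(2/3) √S = (1/0.017) × 0.2384^(2/3) × √0.02 = 3.199 m/s. Hydraulic depth D_h = A/T = 0.38/1.239 = 0.3068 m.
Froude number Fr = V/√(g·D_h) = 3.199/√(9.81×0.3068) = 1.84, which is greater than 1, so the flow is supercritical.

supercritical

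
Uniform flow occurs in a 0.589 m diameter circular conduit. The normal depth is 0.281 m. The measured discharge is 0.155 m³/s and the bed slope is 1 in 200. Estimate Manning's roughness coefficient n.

For a circular section of diameter D = 0.589 m at depth y = 0.281 m, the central angle is θ = 2 arccos(1 − 2y/D) = 3.05 rad. Then A = (D²/8)(θ − sin θ) = 0.1283 m² and P = Dθ/2 = 0.8982 m.
Hydraulic radius R = A/P = 0.1283/0.8982 = 0.1428 m.
Rearranging Manning's equation: n = (1/Q) A R^(2/3) S^(1/2) = (1/0.155) × 0.1283 × 0.1428^(2/3) × √0.005 = 0.016.

n = 0.016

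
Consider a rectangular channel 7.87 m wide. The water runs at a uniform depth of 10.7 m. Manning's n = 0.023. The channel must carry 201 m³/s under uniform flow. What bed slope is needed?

Flow area A = b·y = 7.87 × 10.7 = 84.21 m². Wetted perimeter P = b + 2y = 7.87 + 2×10.7 = 29.27 m.
Hydraulic radius R = A/P = 84.21/29.27 = 2.877 m.
From Manning's equation, S = [nQ / (1 A R^(2/3))]² = [0.023 × 201 / (1 × 84.21 × 2.877^(2/3))]² = 0.000737.

S = 0.000737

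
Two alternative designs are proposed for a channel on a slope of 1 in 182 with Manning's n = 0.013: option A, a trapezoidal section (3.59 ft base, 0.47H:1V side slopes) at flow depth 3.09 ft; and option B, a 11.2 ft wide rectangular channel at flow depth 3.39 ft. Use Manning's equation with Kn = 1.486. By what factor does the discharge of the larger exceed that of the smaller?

Channel A: With bottom width b = 3.59 ft and side slope z = 0.47: A = (b + zy)y = (3.59 + 0.47×3.09)×3.09 = 15.58 ft²; P = b + 2y√(1+z²) = 3.59 + 2×3.09×1.105 = 10.42 ft. Hydraulic radius R = A/P = 15.58/10.42 = 1.495 ft. Q_A = (1.486/0.013)·15.58·1.495^(2/3)·√0.005495 = 172.6 ft³/s.
Channel B: Flow area A = b·y = 11.2 × 3.39 = 37.97 ft². Wetted perimeter P = b + 2y = 11.2 + 2×3.39 = 17.98 ft. Hydraulic radius R = A/P = 37.97/17.98 = 2.112 ft. Q_B = (1.486/0.013)·37.97·2.112^(2/3)·√0.005495 = 529.5 ft³/s.
The larger discharge is 529.5 ft³/s and the smaller is 172.6 ft³/s; the ratio is 3.07.

3.07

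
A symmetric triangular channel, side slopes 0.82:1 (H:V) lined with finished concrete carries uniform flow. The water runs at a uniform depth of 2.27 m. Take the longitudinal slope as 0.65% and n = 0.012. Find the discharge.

Q = 22.8 m³/s

For a triangular section with side slope z = 0.82: A = zy² = 0.82×2.27² = 4.225 m²; P = 2y√(1+z²) = 2×2.27×1.293 = 5.871 m.
Hydraulic radius R = A/P = 4.225/5.871 = 0.7197 m.
Manning's equation: Q = (1/n) A R^(2/3) S^(1/2) = (1/0.012) × 4.225 × 0.7197^(2/3) × 0.0065^(1/2) = 22.8 m³/s.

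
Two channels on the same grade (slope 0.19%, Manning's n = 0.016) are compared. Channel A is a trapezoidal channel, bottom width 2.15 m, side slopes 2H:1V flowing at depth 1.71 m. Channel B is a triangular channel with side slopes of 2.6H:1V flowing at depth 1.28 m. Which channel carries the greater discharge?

Channel A: With bottom width b = 2.15 m and side slope z = 2: A = (b + zy)y = (2.15 + 2×1.71)×1.71 = 9.525 m²; P = b + 2y√(1+z²) = 2.15 + 2×1.71×2.236 = 9.797 m. Hydraulic radius R = A/P = 9.525/9.797 = 0.9722 m. Q_A = (1/0.016)·9.525·0.9722^(2/3)·√0.0019 = 25.46 m³/s.
Channel B: For a triangular section with side slope z = 2.6: A = zy² = 2.6×1.28² = 4.26 m²; P = 2y√(1+z²) = 2×1.28×2.786 = 7.131 m. Hydraulic radius R = A/P = 4.26/7.131 = 0.5973 m. Q_B = (1/0.016)·4.26·0.5973^(2/3)·√0.0019 = 8.231 m³/s.
Q_A = 25.46 m³/s vs Q_B = 8.231 m³/s, so channel A carries more.

channel A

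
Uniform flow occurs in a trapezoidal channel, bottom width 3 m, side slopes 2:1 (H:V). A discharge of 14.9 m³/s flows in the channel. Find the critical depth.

y_c = 1.07 m

At critical depth, Q² T / (g A³) = 1, i.e. A³/T = Q²/g = 14.9²/9.81 = 22.63.
Try y = 0.955 m: A³/T = 15.12 — too small.
Try y = 1.07 m: A³/T = 22.85 — matches.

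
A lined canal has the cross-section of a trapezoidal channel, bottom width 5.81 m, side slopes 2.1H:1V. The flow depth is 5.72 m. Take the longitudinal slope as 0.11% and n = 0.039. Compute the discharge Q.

Q = 186 m³/s

With bottom width b = 5.81 m and side slope z = 2.1: A = (b + zy)y = (5.81 + 2.1×5.72)×5.72 = 101.9 m²; P = b + 2y√(1+z²) = 5.81 + 2×5.72×2.326 = 32.42 m.
Hydraulic radius R = A/P = 101.9/32.42 = 3.145 m.
Manning's equation: Q = (1/n) A R^(2/3) S^(1/2) = (1/0.039) × 101.9 × 3.145^(2/3) × 0.0011^(1/2) = 186 m³/s.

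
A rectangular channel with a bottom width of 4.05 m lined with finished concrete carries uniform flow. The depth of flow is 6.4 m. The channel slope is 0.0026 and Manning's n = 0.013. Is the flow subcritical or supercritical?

Flow area A = b·y = 4.05 × 6.4 = 25.92 m². Wetted perimeter P = b + 2y = 4.05 + 2×6.4 = 16.85 m.
Hydraulic radius R = A/P = 25.92/16.85 = 1.538 m.
V = (1/n) R^(2/3) √S = (1/0.013) × 1.538^(2/3) × √0.0026 = 5.227 m/s. Hydraulic depth D_h = A/T = 25.92/4.05 = 6.4 m.
Froude number Fr = V/√(g·D_h) = 5.227/√(9.81×6.4) = 0.66, which is less than 1, so the flow is subcritical.

subcritical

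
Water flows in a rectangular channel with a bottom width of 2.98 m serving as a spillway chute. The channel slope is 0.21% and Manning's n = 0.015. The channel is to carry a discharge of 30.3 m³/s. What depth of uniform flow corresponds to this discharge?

Manning's equation rearranged: A R^(2/3) = nQ / (1·√S) = 0.015 × 30.3 / (√0.0021) = 9.918.
At y = 2.86 m: A R^(2/3) = 8.407 — low.
At y = 4.02 m: A R^(2/3) = 12.67 — high.
At y = 3.28 m: A R^(2/3) = 9.934 — matches.

y_n = 3.28 m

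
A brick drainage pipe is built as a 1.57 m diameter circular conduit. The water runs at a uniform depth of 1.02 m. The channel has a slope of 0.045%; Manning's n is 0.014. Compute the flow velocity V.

V = 0.893 m/s

For a circular section of diameter D = 1.57 m at depth y = 1.02 m, the central angle is θ = 2 arccos(1 − 2y/D) = 3.75 rad. Then A = (D²/8)(θ − sin θ) = 1.331 m² and P = Dθ/2 = 2.943 m.
Hydraulic radius R = A/P = 1.331/2.943 = 0.4523 m.
From Manning's equation, V = (1/n) R^(2/3) S^(1/2) = (1/0.014) × 0.4523^(2/3) × 0.00045^(1/2) = 0.893 m/s.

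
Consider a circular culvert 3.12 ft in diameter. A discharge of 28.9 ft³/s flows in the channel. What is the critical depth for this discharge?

y_c = 1.72 ft

At critical depth, Q² T / (g A³) = 1, i.e. A³/T = Q²/g = 28.9²/32.2 = 25.94.
Try y = 1.54 ft: A³/T = 17.04 — low.
Try y = 2.07 ft: A³/T = 52.96 — high.
Try y = 1.72 ft: A³/T = 26 — matches.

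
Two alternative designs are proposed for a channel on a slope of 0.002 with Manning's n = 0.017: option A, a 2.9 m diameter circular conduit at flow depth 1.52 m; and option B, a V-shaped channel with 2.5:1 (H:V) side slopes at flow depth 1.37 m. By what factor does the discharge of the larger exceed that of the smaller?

1.2

Channel A: For a circular section of diameter D = 2.9 m at depth y = 1.52 m, the central angle is θ = 2 arccos(1 − 2y/D) = 3.238 rad. Then A = (D²/8)(θ − sin θ) = 3.506 m² and P = Dθ/2 = 4.695 m. Hydraulic radius R = A/P = 3.506/4.695 = 0.7466 m. Q_A = (1/0.017)·3.506·0.7466^(2/3)·√0.002 = 7.589 m³/s.
Channel B: For a triangular section with side slope z = 2.5: A = zy² = 2.5×1.37² = 4.692 m²; P = 2y√(1+z²) = 2×1.37×2.693 = 7.378 m. Hydraulic radius R = A/P = 4.692/7.378 = 0.636 m. Q_B = (1/0.017)·4.692·0.636^(2/3)·√0.002 = 9.129 m³/s.
The larger discharge is 9.129 m³/s and the smaller is 7.589 m³/s; the ratio is 1.2.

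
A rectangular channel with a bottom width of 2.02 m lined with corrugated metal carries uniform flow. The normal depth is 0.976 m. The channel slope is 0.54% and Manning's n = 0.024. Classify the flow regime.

subcritical

Flow area A = b·y = 2.02 × 0.976 = 1.972 m². Wetted perimeter P = b + 2y = 2.02 + 2×0.976 = 3.972 m.
Hydraulic radius R = A/P = 1.972/3.972 = 0.4964 m.
V = (1/n) R^(2/3) √S = (1/0.024) × 0.4964^(2/3) × √0.0054 = 1.919 m/s. Hydraulic depth D_h = A/T = 1.972/2.02 = 0.976 m.
Froude number Fr = V/√(g·D_h) = 1.919/√(9.81×0.976) = 0.62, which is less than 1, so the flow is subcritical.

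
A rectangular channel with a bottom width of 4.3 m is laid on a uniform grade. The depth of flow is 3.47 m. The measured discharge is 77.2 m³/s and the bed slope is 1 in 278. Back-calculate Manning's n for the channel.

Flow area A = b·y = 4.3 × 3.47 = 14.92 m². Wetted perimeter P = b + 2y = 4.3 + 2×3.47 = 11.24 m.
Hydraulic radius R = A/P = 14.92/11.24 = 1.327 m.
Rearranging Manning's equation: n = (1/Q) A R^(2/3) S^(1/2) = (1/77.2) × 14.92 × 1.327^(2/3) × √0.003597 = 0.014.

n = 0.014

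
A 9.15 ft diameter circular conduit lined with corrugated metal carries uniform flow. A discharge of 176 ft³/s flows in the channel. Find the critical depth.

y_c = 3.18 ft

At critical depth, Q² T / (g A³) = 1, i.e. A³/T = Q²/g = 176²/32.2 = 962.
Try y = 3.48 ft: A³/T = 1362 — high.
Try y = 2.78 ft: A³/T = 572 — low.
Try y = 3.18 ft: A³/T = 962 — matches.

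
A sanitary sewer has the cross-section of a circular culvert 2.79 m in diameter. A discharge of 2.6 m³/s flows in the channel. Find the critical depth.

At critical depth, Q² T / (g A³) = 1, i.e. A³/T = Q²/g = 2.6²/9.81 = 0.6891.
Trying y = 0.821 m: A³/T = 1.332 — high.
Trying y = 0.545 m: A³/T = 0.2694 — low.
Trying y = 0.693 m: A³/T = 0.6891 — matches.

y_c = 0.693 m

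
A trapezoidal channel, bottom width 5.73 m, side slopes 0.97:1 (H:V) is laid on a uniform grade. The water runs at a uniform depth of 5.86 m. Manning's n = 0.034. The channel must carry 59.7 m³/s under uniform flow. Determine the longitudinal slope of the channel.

S = 0.00021

With bottom width b = 5.73 m and side slope z = 0.97: A = (b + zy)y = (5.73 + 0.97×5.86)×5.86 = 66.89 m²; P = b + 2y√(1+z²) = 5.73 + 2×5.86×1.393 = 22.06 m.
Hydraulic radius R = A/P = 66.89/22.06 = 3.032 m.
From Manning's equation, S = [nQ / (1 A R^(2/3))]² = [0.034 × 59.7 / (1 × 66.89 × 3.032^(2/3))]² = 0.00021.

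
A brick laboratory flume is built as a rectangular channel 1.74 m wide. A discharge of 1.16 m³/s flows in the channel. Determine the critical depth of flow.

For a rectangular channel, critical depth y_c = (q²/g)^(1/3) where q = Q/b = 1.16/1.74 = 0.6667 m²/s.
So y_c = (0.6667²/9.81)^(1/3) = 0.356 m.

y_c = 0.356 m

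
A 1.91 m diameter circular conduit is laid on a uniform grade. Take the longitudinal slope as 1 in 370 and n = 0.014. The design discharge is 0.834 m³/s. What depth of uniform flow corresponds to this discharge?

y_n = 0.462 m

Manning's equation rearranged: A R^(2/3) = nQ / (1·√S) = 0.014 × 0.834 / (√0.002703) = 0.2246.
Trying y = 0.545 m: A R^(2/3) = 0.311 — high.
Trying y = 0.357 m: A R^(2/3) = 0.1336 — low.
Trying y = 0.462 m: A R^(2/3) = 0.2246 — close enough.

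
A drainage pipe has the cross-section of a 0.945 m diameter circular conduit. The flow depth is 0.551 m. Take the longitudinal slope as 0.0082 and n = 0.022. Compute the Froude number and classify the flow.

For a circular section of diameter D = 0.945 m at depth y = 0.551 m, the central angle is θ = 2 arccos(1 − 2y/D) = 3.475 rad. Then A = (D²/8)(θ − sin θ) = 0.4245 m² and P = Dθ/2 = 1.642 m.
Hydraulic radius R = A/P = 0.4245/1.642 = 0.2585 m.
V = (1/n) R^(2/3) √S = (1/0.022) × 0.2585^(2/3) × √0.0082 = 1.67 m/s. Hydraulic depth D_h = A/T = 0.4245/0.9319 = 0.4556 m.
Froude number Fr = V/√(g·D_h) = 1.67/√(9.81×0.4556) = 0.79, which is less than 1, so the flow is subcritical.

subcritical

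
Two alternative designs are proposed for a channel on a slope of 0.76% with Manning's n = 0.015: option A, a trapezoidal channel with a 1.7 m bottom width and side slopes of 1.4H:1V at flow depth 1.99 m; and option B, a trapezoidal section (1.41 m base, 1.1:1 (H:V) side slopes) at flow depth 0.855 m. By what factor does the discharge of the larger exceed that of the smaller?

7.18

Channel A: With bottom width b = 1.7 m and side slope z = 1.4: A = (b + zy)y = (1.7 + 1.4×1.99)×1.99 = 8.927 m²; P = b + 2y√(1+z²) = 1.7 + 2×1.99×1.72 = 8.547 m. Hydraulic radius R = A/P = 8.927/8.547 = 1.044 m. Q_A = (1/0.015)·8.927·1.044^(2/3)·√0.0076 = 53.41 m³/s.
Channel B: With bottom width b = 1.41 m and side slope z = 1.1: A = (b + zy)y = (1.41 + 1.1×0.855)×0.855 = 2.01 m²; P = b + 2y√(1+z²) = 1.41 + 2×0.855×1.487 = 3.952 m. Hydraulic radius R = A/P = 2.01/3.952 = 0.5085 m. Q_B = (1/0.015)·2.01·0.5085^(2/3)·√0.0076 = 7.441 m³/s.
The larger discharge is 53.41 m³/s and the smaller is 7.441 m³/s; the ratio is 7.18.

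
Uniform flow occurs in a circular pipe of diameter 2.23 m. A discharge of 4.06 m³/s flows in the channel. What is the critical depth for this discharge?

At critical depth, Q² T / (g A³) = 1, i.e. A³/T = Q²/g = 4.06²/9.81 = 1.68.
Try y = 1.01 m: A³/T = 2.288 — too large.
Try y = 0.828 m: A³/T = 1.067 — too small.
Try y = 0.932 m: A³/T = 1.682 — ≈ 1.68.

y_c = 0.932 m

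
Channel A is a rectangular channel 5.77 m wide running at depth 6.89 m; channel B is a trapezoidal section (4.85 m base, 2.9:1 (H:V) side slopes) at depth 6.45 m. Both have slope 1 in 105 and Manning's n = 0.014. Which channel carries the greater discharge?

Channel A: Flow area A = b·y = 5.77 × 6.89 = 39.76 m². Wetted perimeter P = b + 2y = 5.77 + 2×6.89 = 19.55 m. Hydraulic radius R = A/P = 39.76/19.55 = 2.034 m. Q_A = (1/0.014)·39.76·2.034^(2/3)·√0.009524 = 444.8 m³/s.
Channel B: With bottom width b = 4.85 m and side slope z = 2.9: A = (b + zy)y = (4.85 + 2.9×6.45)×6.45 = 151.9 m²; P = b + 2y√(1+z²) = 4.85 + 2×6.45×3.068 = 44.42 m. Hydraulic radius R = A/P = 151.9/44.42 = 3.42 m. Q_B = (1/0.014)·151.9·3.42^(2/3)·√0.009524 = 2404 m³/s.
Q_A = 444.8 m³/s vs Q_B = 2404 m³/s, so channel B carries more.

channel B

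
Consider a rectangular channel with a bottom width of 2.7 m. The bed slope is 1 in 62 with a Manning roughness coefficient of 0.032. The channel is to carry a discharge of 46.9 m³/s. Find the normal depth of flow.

y_n = 4.3 m

Manning's equation rearranged: A R^(2/3) = nQ / (1·√S) = 0.032 × 46.9 / (√0.01613) = 11.82.
Try y = 2.93 m: A R^(2/3) = 7.506 — short.
Try y = 5.18 m: A R^(2/3) = 14.64 — over.
Try y = 4.3 m: A R^(2/3) = 11.82 — matches.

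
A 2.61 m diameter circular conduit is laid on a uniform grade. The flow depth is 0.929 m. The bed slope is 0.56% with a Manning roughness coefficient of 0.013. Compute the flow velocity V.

V = 3.68 m/s

For a circular section of diameter D = 2.61 m at depth y = 0.929 m, the central angle is θ = 2 arccos(1 − 2y/D) = 2.557 rad. Then A = (D²/8)(θ − sin θ) = 1.707 m² and P = Dθ/2 = 3.337 m.
Hydraulic radius R = A/P = 1.707/3.337 = 0.5117 m.
From Manning's equation, V = (1/n) R^(2/3) S^(1/2) = (1/0.013) × 0.5117^(2/3) × 0.0056^(1/2) = 3.68 m/s.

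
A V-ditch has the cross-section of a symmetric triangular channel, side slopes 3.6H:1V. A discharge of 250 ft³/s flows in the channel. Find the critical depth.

At critical depth, Q² T / (g A³) = 1, i.e. A³/T = Q²/g = 250²/32.2 = 1941.
Try y = 3.75 ft: A³/T = 4805 — high.
Try y = 2.71 ft: A³/T = 947.2 — low.
Try y = 3.13 ft: A³/T = 1947 — matches.

y_c = 3.13 ft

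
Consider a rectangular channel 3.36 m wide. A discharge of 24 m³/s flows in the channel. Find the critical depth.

For a rectangular channel, critical depth y_c = (q²/g)^(1/3) where q = Q/b = 24/3.36 = 7.143 m²/s.
So y_c = (7.143²/9.81)^(1/3) = 1.73 m.

y_c = 1.73 m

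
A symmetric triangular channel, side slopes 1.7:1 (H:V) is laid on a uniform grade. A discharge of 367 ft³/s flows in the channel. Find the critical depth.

y_c = 4.92 ft

At critical depth, Q² T / (g A³) = 1, i.e. A³/T = Q²/g = 367²/32.2 = 4183.
Trying y = 6.11 ft: A³/T = 12300 — high.
Trying y = 3.74 ft: A³/T = 1057 — low.
Trying y = 4.92 ft: A³/T = 4166 — close enough.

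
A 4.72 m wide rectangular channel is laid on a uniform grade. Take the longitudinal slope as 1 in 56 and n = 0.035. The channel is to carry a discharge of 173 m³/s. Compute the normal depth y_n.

y_n = 6.63 m

Manning's equation rearranged: A R^(2/3) = nQ / (1·√S) = 0.035 × 173 / (√0.01786) = 45.31.
Try y = 5.68 m: A R^(2/3) = 37.7 — too small.
Try y = 7.26 m: A R^(2/3) = 50.35 — too large.
Try y = 6.63 m: A R^(2/3) = 45.28 — matches.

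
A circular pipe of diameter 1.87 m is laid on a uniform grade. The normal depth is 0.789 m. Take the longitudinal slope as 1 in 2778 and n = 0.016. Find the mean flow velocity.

For a circular section of diameter D = 1.87 m at depth y = 0.789 m, the central angle is θ = 2 arccos(1 − 2y/D) = 2.828 rad. Then A = (D²/8)(θ − sin θ) = 1.101 m² and P = Dθ/2 = 2.644 m.
Hydraulic radius R = A/P = 1.101/2.644 = 0.4165 m.
From Manning's equation, V = (1/n) R^(2/3) S^(1/2) = (1/0.016) × 0.4165^(2/3) × 0.00036^(1/2) = 0.661 m/s.

V = 0.661 m/s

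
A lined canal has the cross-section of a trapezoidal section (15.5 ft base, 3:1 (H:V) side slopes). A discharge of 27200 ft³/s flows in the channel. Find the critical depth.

At critical depth, Q² T / (g A³) = 1, i.e. A³/T = Q²/g = 27200²/32.2 = 22980000.
Trying y = 16.9 ft: A³/T = 11980000 — short.
Trying y = 24.8 ft: A³/T = 67450000 — over.
Trying y = 19.6 ft: A³/T = 23200000 — ≈ 22980000.

y_c = 19.6 ft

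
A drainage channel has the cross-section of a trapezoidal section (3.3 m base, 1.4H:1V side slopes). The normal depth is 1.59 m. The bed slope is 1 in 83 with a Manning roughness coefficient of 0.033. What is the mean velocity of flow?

V = 3.33 m/s

With bottom width b = 3.3 m and side slope z = 1.4: A = (b + zy)y = (3.3 + 1.4×1.59)×1.59 = 8.786 m²; P = b + 2y√(1+z²) = 3.3 + 2×1.59×1.72 = 8.771 m.
Hydraulic radius R = A/P = 8.786/8.771 = 1.002 m.
From Manning's equation, V = (1/n) R^(2/3) S^(1/2) = (1/0.033) × 1.002^(2/3) × 0.01205^(1/2) = 3.33 m/s.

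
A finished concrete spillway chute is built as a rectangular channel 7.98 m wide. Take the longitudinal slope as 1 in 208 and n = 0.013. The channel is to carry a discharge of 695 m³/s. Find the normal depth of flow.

Manning's equation rearranged: A R^(2/3) = nQ / (1·√S) = 0.013 × 695 / (√0.004808) = 130.3.
Try y = 5.83 m: A R^(2/3) = 82.67 — too small.
Try y = 10.7 m: A R^(2/3) = 173.9 — too large.
Try y = 8.41 m: A R^(2/3) = 130.3 — ≈ 130.3.

y_n = 8.41 m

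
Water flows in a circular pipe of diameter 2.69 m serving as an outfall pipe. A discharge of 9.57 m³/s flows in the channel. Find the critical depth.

y_c = 1.38 m

At critical depth, Q² T / (g A³) = 1, i.e. A³/T = Q²/g = 9.57²/9.81 = 9.336.
At y = 1.65 m: A³/T = 18.64 — over.
At y = 1.08 m: A³/T = 3.682 — short.
At y = 1.38 m: A³/T = 9.409 — close enough.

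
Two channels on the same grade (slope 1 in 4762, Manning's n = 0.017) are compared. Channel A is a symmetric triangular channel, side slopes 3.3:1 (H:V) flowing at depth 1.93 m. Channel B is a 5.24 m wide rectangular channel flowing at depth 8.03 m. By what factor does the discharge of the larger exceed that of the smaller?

Channel A: For a triangular section with side slope z = 3.3: A = zy² = 3.3×1.93² = 12.29 m²; P = 2y√(1+z²) = 2×1.93×3.448 = 13.31 m. Hydraulic radius R = A/P = 12.29/13.31 = 0.9235 m. Q_A = (1/0.017)·12.29·0.9235^(2/3)·√0.00021 = 9.937 m³/s.
Channel B: Flow area A = b·y = 5.24 × 8.03 = 42.08 m². Wetted perimeter P = b + 2y = 5.24 + 2×8.03 = 21.3 m. Hydraulic radius R = A/P = 42.08/21.3 = 1.975 m. Q_B = (1/0.017)·42.08·1.975^(2/3)·√0.00021 = 56.47 m³/s.
The larger discharge is 56.47 m³/s and the smaller is 9.937 m³/s; the ratio is 5.68.

5.68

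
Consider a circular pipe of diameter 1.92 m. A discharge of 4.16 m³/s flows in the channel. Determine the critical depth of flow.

y_c = 0.988 m

At critical depth, Q² T / (g A³) = 1, i.e. A³/T = Q²/g = 4.16²/9.81 = 1.764.
Trying y = 1.2 m: A³/T = 3.711 — over.
Trying y = 0.798 m: A³/T = 0.7789 — short.
Trying y = 0.988 m: A³/T = 1.763 — matches.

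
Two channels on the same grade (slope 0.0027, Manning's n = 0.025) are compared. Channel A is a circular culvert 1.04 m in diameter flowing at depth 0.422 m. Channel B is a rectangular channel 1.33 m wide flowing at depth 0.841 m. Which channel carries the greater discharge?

Channel A: For a circular section of diameter D = 1.04 m at depth y = 0.422 m, the central angle is θ = 2 arccos(1 − 2y/D) = 2.762 rad. Then A = (D²/8)(θ − sin θ) = 0.3234 m² and P = Dθ/2 = 1.436 m. Hydraulic radius R = A/P = 0.3234/1.436 = 0.2252 m. Q_A = (1/0.025)·0.3234·0.2252^(2/3)·√0.0027 = 0.2488 m³/s.
Channel B: Flow area A = b·y = 1.33 × 0.841 = 1.119 m². Wetted perimeter P = b + 2y = 1.33 + 2×0.841 = 3.012 m. Hydraulic radius R = A/P = 1.119/3.012 = 0.3714 m. Q_B = (1/0.025)·1.119·0.3714^(2/3)·√0.0027 = 1.201 m³/s.
Q_A = 0.2488 m³/s vs Q_B = 1.201 m³/s, so channel B carries more.

channel B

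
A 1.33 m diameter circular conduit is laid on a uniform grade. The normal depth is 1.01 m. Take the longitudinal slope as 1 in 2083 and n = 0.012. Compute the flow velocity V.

V = 0.995 m/s

For a circular section of diameter D = 1.33 m at depth y = 1.01 m, the central angle is θ = 2 arccos(1 − 2y/D) = 4.232 rad. Then A = (D²/8)(θ − sin θ) = 1.132 m² and P = Dθ/2 = 2.815 m.
Hydraulic radius R = A/P = 1.132/2.815 = 0.4022 m.
From Manning's equation, V = (1/n) R^(2/3) S^(1/2) = (1/0.012) × 0.4022^(2/3) × 0.0004801^(1/2) = 0.995 m/s.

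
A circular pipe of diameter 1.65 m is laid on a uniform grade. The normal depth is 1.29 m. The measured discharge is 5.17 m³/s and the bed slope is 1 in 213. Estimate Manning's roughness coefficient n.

For a circular section of diameter D = 1.65 m at depth y = 1.29 m, the central angle is θ = 2 arccos(1 − 2y/D) = 4.339 rad. Then A = (D²/8)(θ − sin θ) = 1.794 m² and P = Dθ/2 = 3.58 m.
Hydraulic radius R = A/P = 1.794/3.58 = 0.501 m.
Rearranging Manning's equation: n = (1/Q) A R^(2/3) S^(1/2) = (1/5.17) × 1.794 × 0.501^(2/3) × √0.004695 = 0.015.

n = 0.015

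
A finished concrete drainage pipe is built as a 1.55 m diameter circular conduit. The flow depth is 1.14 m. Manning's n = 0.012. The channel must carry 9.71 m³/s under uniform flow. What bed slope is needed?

For a circular section of diameter D = 1.55 m at depth y = 1.14 m, the central angle is θ = 2 arccos(1 − 2y/D) = 4.122 rad. Then A = (D²/8)(θ − sin θ) = 1.488 m² and P = Dθ/2 = 3.195 m.
Hydraulic radius R = A/P = 1.488/3.195 = 0.4656 m.
From Manning's equation, S = [nQ / (1 A R^(2/3))]² = [0.012 × 9.71 / (1 × 1.488 × 0.4656^(2/3))]² = 0.017.

S = 0.017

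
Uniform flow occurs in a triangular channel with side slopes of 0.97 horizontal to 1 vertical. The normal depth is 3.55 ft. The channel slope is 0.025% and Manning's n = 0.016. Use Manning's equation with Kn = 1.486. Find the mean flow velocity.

V = 1.69 ft/s

For a triangular section with side slope z = 0.97: A = zy² = 0.97×3.55² = 12.22 ft²; P = 2y√(1+z²) = 2×3.55×1.393 = 9.891 ft.
Hydraulic radius R = A/P = 12.22/9.891 = 1.236 ft.
From Manning's equation, V = (1.486/n) R^(2/3) S^(1/2) = (1.486/0.016) × 1.236^(2/3) × 0.00025^(1/2) = 1.69 ft/s.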